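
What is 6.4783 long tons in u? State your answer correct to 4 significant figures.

3.964 × 10^30 u

1 long ton = 6.11878 × 10^29 u.
Thus 6.4783 × 6.11878 × 10^29 ≈ 3.964 × 10^30 u.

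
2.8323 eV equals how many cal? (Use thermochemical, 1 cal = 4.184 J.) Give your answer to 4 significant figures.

1.085e-19 calories

1 electronvolt = 3.82929e-20 calories.
Thus 2.8323 × 3.82929e-20 ≈ 1.085e-19 cal.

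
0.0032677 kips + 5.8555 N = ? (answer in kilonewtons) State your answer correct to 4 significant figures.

0.02039 kilonewtons

0.0032677 kip = 0.0145355 kN and 5.8555 N = 0.00585550 kN.
0.0145355 + 0.00585550 ≈ 0.02039 kN.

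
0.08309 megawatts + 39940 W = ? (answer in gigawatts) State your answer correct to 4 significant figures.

0.08309 MW = 8.30900e-5 GW and 39940 W = 3.99400e-5 GW.
8.30900e-5 + 3.99400e-5 ≈ 0.0001230 GW.

0.0001230 GW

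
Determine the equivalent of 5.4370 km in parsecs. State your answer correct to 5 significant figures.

1 km = 3.24078 × 10^-14 parsecs.
Thus 5.4370 × 3.24078 × 10^-14 ≈ 1.7620 × 10^-13 pc.

1.7620 × 10^-13 parsecs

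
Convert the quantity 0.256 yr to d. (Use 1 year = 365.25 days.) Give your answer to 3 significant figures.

93.5 days

1 yr = 365.250 days.
0.256 × 365.250 ≈ 93.5 d.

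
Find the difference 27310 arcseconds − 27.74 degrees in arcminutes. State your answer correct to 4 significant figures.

27310 arcsec = 455.167 arcmin and 27.74 ° = 1664.40 arcmin.
455.167 − 1664.40 ≈ -1209 arcmin.

-1209 arcminutes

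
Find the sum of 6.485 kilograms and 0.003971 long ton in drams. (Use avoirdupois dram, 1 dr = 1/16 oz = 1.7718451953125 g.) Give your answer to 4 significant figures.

5937 drams

6.485 kg = 3660.03 dr and 0.003971 long ton = 2277.13 dr.
3660.03 + 2277.13 ≈ 5937 dr.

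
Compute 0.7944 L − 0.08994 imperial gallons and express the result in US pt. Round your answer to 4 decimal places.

0.7944 L = 1.67887 US pt and 0.08994 imp gal = 0.864107 US pt.
1.67887 − 0.864107 ≈ 0.8148 US pt.

0.8148 US pt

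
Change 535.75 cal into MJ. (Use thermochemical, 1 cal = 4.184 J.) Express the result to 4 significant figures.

1 calorie = 4.18400 × 10^-6 megajoules.
So 535.75 × 4.18400 × 10^-6 ≈ 0.002242 MJ.

0.002242 MJ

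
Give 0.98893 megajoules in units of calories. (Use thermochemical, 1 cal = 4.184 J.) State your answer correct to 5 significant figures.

236360 calories

1 MJ = 239006 calories.
Then 0.98893 × 239006 ≈ 236360 cal.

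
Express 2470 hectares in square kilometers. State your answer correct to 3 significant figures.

1 ha = 0.0100000 km².
2470 × 0.0100000 ≈ 24.7 km².

24.7 square kilometers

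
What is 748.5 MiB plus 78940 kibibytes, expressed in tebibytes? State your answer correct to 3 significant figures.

748.5 MiB = 0.000713825 TiB and 78940 KiB = 7.35186 × 10^-5 TiB.
0.000713825 + 7.35186 × 10^-5 ≈ 0.000787 TiB.

0.000787 TiB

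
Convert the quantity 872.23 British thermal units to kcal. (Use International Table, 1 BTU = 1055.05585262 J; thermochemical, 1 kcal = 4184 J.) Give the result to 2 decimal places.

1 BTU = 0.252164 kcal.
So 872.23 × 0.252164 ≈ 219.95 kcal.

219.95 kcal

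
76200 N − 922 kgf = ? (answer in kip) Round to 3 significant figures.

15.1 kip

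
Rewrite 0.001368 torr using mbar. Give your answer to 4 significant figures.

0.001824 millibar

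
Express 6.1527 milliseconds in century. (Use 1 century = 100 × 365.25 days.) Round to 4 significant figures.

1.950 × 10^-12 century

1 ms = 3.16881 × 10^-13 century.
Then 6.1527 × 3.16881 × 10^-13 ≈ 1.950 × 10^-12 century.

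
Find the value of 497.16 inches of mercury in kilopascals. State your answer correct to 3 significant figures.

1680 kilopascals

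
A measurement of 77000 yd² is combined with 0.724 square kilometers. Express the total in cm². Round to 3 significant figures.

7.88e+9 cm²

77000 yd² = 6.43818e+8 cm² and 0.724 km² = 7.24000e+9 cm².
6.43818e+8 + 7.24000e+9 ≈ 7.88e+9 cm².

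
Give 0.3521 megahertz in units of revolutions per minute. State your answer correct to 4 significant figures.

2.113 × 10^7 rpm

1 megahertz = 6.00000 × 10^7 rpm.
0.3521 × 6.00000 × 10^7 ≈ 2.113 × 10^7 rpm.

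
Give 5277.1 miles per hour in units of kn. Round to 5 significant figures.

4585.7 kn

1 mile per hour = 0.868976 knots.
5277.1 × 0.868976 ≈ 4585.7 kn.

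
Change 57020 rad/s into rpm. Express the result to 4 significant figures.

544500 rpm

1 rad/s = 9.54930 rpm.
Thus 57020 × 9.54930 ≈ 544500 rpm.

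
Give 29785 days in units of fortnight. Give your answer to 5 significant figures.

2127.5 fortnights

1 day = 0.0714286 fortnight.
29785 × 0.0714286 ≈ 2127.5 fortnight.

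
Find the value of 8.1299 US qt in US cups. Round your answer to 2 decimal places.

32.52 US cups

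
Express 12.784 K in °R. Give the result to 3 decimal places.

°R = K × 9/5.
Applying the formula gives 23.011 °R.

23.011 degrees Rankine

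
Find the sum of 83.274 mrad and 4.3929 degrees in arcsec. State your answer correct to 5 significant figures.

83.274 mrad = 17176.5 arcsec and 4.3929 ° = 15814.4 arcsec.
17176.5 + 15814.4 ≈ 32991 arcsec.

32991 arcseconds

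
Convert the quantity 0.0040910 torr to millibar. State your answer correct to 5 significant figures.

0.0054542 millibar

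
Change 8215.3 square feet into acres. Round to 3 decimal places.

1 square foot = 2.29568e-5 acres.
Then 8215.3 × 2.29568e-5 ≈ 0.189 acre.

0.189 acres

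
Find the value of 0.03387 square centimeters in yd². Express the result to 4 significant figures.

1 cm² = 0.000119599 yd².
Thus 0.03387 × 0.000119599 ≈ 4.051e-6 yd².

4.051e-6 yd²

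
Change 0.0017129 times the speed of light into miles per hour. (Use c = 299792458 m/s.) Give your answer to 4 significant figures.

1.149e+6 miles per hour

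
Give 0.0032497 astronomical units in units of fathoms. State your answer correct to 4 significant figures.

2.658 × 10^8 fathom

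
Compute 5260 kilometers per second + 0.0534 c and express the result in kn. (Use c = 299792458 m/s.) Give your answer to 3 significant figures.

4.13 × 10^7 kn

5260 km/s = 1.02246 × 10^7 kn and 0.0534 c = 3.11188 × 10^7 kn.
1.02246 × 10^7 + 3.11188 × 10^7 ≈ 4.13 × 10^7 kn.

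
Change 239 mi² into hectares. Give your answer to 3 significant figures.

1 mi² = 258.999 ha.
Then 239 × 258.999 ≈ 61900 ha.

61900 ha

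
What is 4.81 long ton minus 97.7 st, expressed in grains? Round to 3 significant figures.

6.58e+7 gr

4.81 long ton = 7.54208e+7 gr and 97.7 st = 9.57460e+6 gr.
7.54208e+7 − 9.57460e+6 ≈ 6.58e+7 gr.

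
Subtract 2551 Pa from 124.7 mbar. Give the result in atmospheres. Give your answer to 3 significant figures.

0.0979 atmospheres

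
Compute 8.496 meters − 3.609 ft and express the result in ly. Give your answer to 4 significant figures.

7.818e-16 ly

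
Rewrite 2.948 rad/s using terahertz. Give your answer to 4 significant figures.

4.692e-13 THz

1 radian per second = 1.59155e-13 THz.
Thus 2.948 × 1.59155e-13 ≈ 4.692e-13 THz.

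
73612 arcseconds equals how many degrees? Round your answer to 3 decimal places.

1 arcsecond = 0.000277778 °.
73612 × 0.000277778 ≈ 20.448 °.

20.448 degrees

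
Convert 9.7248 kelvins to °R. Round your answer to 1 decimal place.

°R = K × 9/5.
Applying the formula gives 17.5 °R.

17.5 °R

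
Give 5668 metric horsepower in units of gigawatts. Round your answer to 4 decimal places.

1 PS = 7.35499 × 10^-7 GW.
5668 × 7.35499 × 10^-7 ≈ 0.0042 GW.

0.0042 gigawatts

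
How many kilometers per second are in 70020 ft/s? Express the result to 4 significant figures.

21.34 km/s

1 ft/s = 0.000304800 kilometers per second.
70020 × 0.000304800 ≈ 21.34 km/s.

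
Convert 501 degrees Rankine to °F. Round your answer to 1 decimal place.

41.3 °F

°R = °F + 459.67.
Applying the formula gives 41.3 °F.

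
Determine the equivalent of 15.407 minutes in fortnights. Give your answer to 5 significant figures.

1 minute = 4.96032e-5 fortnights.
Thus 15.407 × 4.96032e-5 ≈ 0.00076424 fortnight.

0.00076424 fortnight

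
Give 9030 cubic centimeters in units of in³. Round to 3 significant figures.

1 cm³ = 0.0610237 cubic inches.
Thus 9030 × 0.0610237 ≈ 551 in³.

551 in³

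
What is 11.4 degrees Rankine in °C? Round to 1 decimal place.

-266.8 °C

°R = (°C + 273.15) × 9/5.
Applying the formula gives -266.8 °C.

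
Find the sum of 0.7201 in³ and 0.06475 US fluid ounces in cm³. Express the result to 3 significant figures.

13.7 cm³

0.7201 in³ = 11.8003 cm³ and 0.06475 US fl oz = 1.91489 cm³.
11.8003 + 1.91489 ≈ 13.7 cm³.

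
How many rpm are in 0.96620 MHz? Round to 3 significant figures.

1 MHz = 6.00000 × 10^7 rpm.
Thus 0.96620 × 6.00000 × 10^7 ≈ 5.80 × 10^7 rpm.

5.80 × 10^7 rpm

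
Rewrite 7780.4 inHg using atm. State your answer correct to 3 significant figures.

260 atm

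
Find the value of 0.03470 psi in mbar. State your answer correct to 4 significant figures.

1 pound per square inch = 68.9476 millibar.
0.03470 × 68.9476 ≈ 2.392 mbar.

2.392 mbar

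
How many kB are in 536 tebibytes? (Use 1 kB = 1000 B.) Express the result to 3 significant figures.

5.89e+11 kB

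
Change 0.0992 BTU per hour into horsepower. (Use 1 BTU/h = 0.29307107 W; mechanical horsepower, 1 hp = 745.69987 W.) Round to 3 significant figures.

3.90e-5 hp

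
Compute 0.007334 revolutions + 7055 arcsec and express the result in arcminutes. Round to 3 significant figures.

0.007334 rev = 158.414 arcmin and 7055 arcsec = 117.583 arcmin.
158.414 + 117.583 ≈ 276 arcmin.

276 arcmin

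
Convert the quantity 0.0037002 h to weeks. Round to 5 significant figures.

2.2025 × 10^-5 weeks

1 hour = 0.00595238 wk.
0.0037002 × 0.00595238 ≈ 2.2025 × 10^-5 wk.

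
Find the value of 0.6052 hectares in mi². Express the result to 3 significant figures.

0.00234 square miles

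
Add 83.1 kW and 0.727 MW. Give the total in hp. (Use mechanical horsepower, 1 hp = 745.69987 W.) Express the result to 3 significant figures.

1090 hp

83.1 kW = 111.439 hp and 0.727 MW = 974.923 hp.
111.439 + 974.923 ≈ 1090 hp.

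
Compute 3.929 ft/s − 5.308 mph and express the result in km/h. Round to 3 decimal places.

3.929 ft/s = 4.31121 km/h and 5.308 mph = 8.54240 km/h.
4.31121 − 8.54240 ≈ -4.231 km/h.

-4.231 km/h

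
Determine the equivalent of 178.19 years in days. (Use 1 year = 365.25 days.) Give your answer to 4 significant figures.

65080 d

1 yr = 365.250 days.
178.19 × 365.250 ≈ 65080 d.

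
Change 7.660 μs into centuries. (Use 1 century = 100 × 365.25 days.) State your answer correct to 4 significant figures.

1 microsecond = 3.16881e-16 century.
Thus 7.660 × 3.16881e-16 ≈ 2.427e-15 century.

2.427e-15 century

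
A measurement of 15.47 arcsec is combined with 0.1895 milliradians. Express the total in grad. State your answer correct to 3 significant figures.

15.47 arcsec = 0.00477469 grad and 0.1895 mrad = 0.0120639 grad.
0.00477469 + 0.0120639 ≈ 0.0168 grad.

0.0168 grad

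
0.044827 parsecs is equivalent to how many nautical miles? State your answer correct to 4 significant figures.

1 pc = 1.66613e+13 nmi.
Then 0.044827 × 1.66613e+13 ≈ 7.469e+11 nmi.

7.469e+11 nmi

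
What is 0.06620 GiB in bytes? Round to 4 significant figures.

7.108e+7 bytes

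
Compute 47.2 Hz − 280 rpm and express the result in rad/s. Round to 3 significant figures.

267 radians per second

47.2 Hz = 296.566 rad/s and 280 rpm = 29.3215 rad/s.
296.566 − 29.3215 ≈ 267 rad/s.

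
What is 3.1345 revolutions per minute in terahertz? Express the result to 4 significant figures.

5.224e-14 terahertz

1 rpm = 1.66667e-14 THz.
Then 3.1345 × 1.66667e-14 ≈ 5.224e-14 THz.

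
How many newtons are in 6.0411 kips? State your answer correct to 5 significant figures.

26872 N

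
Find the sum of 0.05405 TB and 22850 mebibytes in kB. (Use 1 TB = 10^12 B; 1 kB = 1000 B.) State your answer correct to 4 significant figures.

7.801 × 10^7 kB

0.05405 TB = 5.40500 × 10^7 kB and 22850 MiB = 2.39600 × 10^7 kB.
5.40500 × 10^7 + 2.39600 × 10^7 ≈ 7.801 × 10^7 kB.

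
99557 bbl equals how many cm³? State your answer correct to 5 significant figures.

1.5828 × 10^10 cm³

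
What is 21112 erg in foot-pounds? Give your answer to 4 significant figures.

0.001557 ft·lbf

1 erg = 7.37562e-8 ft·lbf.
Thus 21112 × 7.37562e-8 ≈ 0.001557 ft·lbf.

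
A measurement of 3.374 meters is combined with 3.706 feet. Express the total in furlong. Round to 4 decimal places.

3.374 m = 0.0167721 furlong and 3.706 ft = 0.00561515 furlong.
0.0167721 + 0.00561515 ≈ 0.0224 furlong.

0.0224 furlong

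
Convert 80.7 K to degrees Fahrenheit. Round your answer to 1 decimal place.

-314.4 °F

K = (°F + 459.67) × 5/9.
Applying the formula gives -314.4 °F.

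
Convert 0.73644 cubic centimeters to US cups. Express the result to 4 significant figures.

1 cm³ = 0.00422675 US cup.
Thus 0.73644 × 0.00422675 ≈ 0.003113 US cup.

0.003113 US cups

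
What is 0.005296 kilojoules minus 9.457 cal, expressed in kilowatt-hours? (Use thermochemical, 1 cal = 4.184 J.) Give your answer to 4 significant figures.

-9.520 × 10^-6 kilowatt-hours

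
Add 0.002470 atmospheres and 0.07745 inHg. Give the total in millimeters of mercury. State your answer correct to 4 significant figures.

0.002470 atm = 1.87720 mmHg and 0.07745 inHg = 1.96723 mmHg.
1.87720 + 1.96723 ≈ 3.844 mmHg.

3.844 mmHg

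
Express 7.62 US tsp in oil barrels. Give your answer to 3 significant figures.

0.000236 bbl

1 US teaspoon = 3.10020e-5 bbl.
So 7.62 × 3.10020e-5 ≈ 0.000236 bbl.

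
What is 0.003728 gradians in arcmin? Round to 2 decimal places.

0.20 arcmin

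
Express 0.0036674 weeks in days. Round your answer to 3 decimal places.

0.026 d

1 week = 7.00000 d.
So 0.0036674 × 7.00000 ≈ 0.026 d.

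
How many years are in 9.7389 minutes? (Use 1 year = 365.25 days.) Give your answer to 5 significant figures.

1 min = 1.90129e-6 yr.
9.7389 × 1.90129e-6 ≈ 1.8516e-5 yr.

1.8516e-5 years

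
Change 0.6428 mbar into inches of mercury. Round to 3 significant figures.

1 mbar = 0.0295300 inches of mercury.
Thus 0.6428 × 0.0295300 ≈ 0.0190 inHg.

0.0190 inHg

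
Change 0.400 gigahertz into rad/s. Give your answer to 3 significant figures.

1 gigahertz = 6.28319e+9 rad/s.
0.400 × 6.28319e+9 ≈ 2.51e+9 rad/s.

2.51e+9 radians per second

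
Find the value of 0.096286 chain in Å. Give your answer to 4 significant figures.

1.937 × 10^10 Å

1 chain = 2.01168 × 10^11 angstroms.
Then 0.096286 × 2.01168 × 10^11 ≈ 1.937 × 10^10 Å.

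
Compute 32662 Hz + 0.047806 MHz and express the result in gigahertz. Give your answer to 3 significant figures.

8.05e-5 GHz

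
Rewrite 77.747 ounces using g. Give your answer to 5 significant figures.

2204.1 grams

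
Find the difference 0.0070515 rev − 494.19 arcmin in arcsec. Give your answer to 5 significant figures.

0.0070515 rev = 9138.74 arcsec and 494.19 arcmin = 29651.4 arcsec.
9138.74 − 29651.4 ≈ -20513 arcsec.

-20513 arcsec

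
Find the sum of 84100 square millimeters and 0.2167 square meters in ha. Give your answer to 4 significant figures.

84100 mm² = 8.41000e-6 ha and 0.2167 m² = 2.16700e-5 ha.
8.41000e-6 + 2.16700e-5 ≈ 3.008e-5 ha.

3.008e-5 ha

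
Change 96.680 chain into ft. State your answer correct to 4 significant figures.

1 chain = 66.0000 ft.
So 96.680 × 66.0000 ≈ 6381 ft.

6381 feet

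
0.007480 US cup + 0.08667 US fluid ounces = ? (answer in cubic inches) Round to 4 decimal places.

0.2644 cubic inches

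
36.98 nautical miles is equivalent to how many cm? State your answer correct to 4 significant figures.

6.849e+6 cm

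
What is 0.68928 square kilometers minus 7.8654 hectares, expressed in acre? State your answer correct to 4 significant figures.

150.9 acre

0.68928 km² = 170.325 acre and 7.8654 ha = 19.4358 acre.
170.325 − 19.4358 ≈ 150.9 acre.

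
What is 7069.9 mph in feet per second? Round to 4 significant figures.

10370 feet per second

1 mile per hour = 1.46667 ft/s.
7069.9 × 1.46667 ≈ 10370 ft/s.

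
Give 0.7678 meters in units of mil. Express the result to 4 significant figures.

30230 mil

1 meter = 39370.1 mil.
So 0.7678 × 39370.1 ≈ 30230 mil.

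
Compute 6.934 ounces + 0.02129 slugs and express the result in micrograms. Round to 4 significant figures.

5.073 × 10^8 micrograms

6.934 oz = 1.96576 × 10^8 μg and 0.02129 slug = 3.10704 × 10^8 μg.
1.96576 × 10^8 + 3.10704 × 10^8 ≈ 5.073 × 10^8 μg.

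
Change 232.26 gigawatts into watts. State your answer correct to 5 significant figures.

1 GW = 1.00000 × 10^9 watts.
Then 232.26 × 1.00000 × 10^9 ≈ 2.3226 × 10^11 W.

2.3226 × 10^11 W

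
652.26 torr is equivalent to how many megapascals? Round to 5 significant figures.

0.086961 MPa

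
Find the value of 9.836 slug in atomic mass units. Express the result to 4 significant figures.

8.645e+28 u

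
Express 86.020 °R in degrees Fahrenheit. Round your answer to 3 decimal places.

-373.650 °F

°R = °F + 459.67.
Applying the formula gives -373.650 °F.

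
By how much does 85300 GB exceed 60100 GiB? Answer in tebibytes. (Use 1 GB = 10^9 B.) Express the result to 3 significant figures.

18.9 tebibytes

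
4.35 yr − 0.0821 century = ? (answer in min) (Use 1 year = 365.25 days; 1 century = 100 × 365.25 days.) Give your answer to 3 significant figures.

4.35 yr = 2.28793e+6 min and 0.0821 century = 4.31813e+6 min.
2.28793e+6 − 4.31813e+6 ≈ -2.03e+6 min.

-2.03e+6 min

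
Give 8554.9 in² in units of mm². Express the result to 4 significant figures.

5.519e+6 mm²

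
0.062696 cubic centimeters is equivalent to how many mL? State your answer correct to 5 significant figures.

0.062696 mL

1 cubic centimeter = 1.00000 milliliters.
0.062696 × 1.00000 ≈ 0.062696 mL.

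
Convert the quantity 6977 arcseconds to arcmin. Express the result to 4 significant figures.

1 arcsec = 0.0166667 arcmin.
So 6977 × 0.0166667 ≈ 116.3 arcmin.

116.3 arcmin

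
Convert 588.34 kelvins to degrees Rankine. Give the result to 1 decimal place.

°R = K × 9/5.
Applying the formula gives 1059.0 °R.

1059.0 °R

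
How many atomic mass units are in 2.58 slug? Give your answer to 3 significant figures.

2.27e+28 u

1 slug = 8.78865e+27 u.
Then 2.58 × 8.78865e+27 ≈ 2.27e+28 u.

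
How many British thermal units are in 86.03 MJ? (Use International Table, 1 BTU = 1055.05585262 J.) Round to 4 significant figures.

1 megajoule = 947.817 BTU.
So 86.03 × 947.817 ≈ 81540 BTU.

81540 BTU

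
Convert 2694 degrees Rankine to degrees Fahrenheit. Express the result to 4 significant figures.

2234 °F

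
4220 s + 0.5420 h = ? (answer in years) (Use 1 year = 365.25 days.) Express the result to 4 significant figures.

0.0001956 years

4220 s = 0.000133724 yr and 0.5420 h = 6.18298 × 10^-5 yr.
0.000133724 + 6.18298 × 10^-5 ≈ 0.0001956 yr.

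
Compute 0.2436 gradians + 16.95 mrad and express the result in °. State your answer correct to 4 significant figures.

0.2436 grad = 0.219240 ° and 16.95 mrad = 0.971163 °.
0.219240 + 0.971163 ≈ 1.190 °.

1.190 °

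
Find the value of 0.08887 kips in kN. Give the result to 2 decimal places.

0.40 kN

1 kip = 4.44822 kN.
Thus 0.08887 × 4.44822 ≈ 0.40 kN.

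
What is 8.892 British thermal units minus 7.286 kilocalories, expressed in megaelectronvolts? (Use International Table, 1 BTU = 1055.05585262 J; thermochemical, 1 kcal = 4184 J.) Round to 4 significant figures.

8.892 BTU = 5.85551 × 10^16 MeV and 7.286 kcal = 1.90270 × 10^17 MeV.
5.85551 × 10^16 − 1.90270 × 10^17 ≈ -1.317 × 10^17 MeV.

-1.317 × 10^17 megaelectronvolts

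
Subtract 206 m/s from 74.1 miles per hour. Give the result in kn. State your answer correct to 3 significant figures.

-336 kn

74.1 mph = 64.3911 kn and 206 m/s = 400.432 kn.
64.3911 − 400.432 ≈ -336 kn.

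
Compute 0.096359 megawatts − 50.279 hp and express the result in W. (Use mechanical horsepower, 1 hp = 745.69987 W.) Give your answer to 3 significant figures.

58900 W

0.096359 MW = 96359.0 W and 50.279 hp = 37493.0 W.
96359.0 − 37493.0 ≈ 58900 W.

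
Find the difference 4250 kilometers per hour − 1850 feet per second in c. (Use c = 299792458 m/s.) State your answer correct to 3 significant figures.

4250 km/h = 3.93791 × 10^-6 c and 1850 ft/s = 1.88090 × 10^-6 c.
3.93791 × 10^-6 − 1.88090 × 10^-6 ≈ 2.06 × 10^-6 c.

2.06 × 10^-6 times the speed of light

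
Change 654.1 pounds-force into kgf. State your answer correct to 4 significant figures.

296.7 kilograms-force

1 lbf = 0.453592 kgf.
654.1 × 0.453592 ≈ 296.7 kgf.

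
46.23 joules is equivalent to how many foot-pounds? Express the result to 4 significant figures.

1 J = 0.737562 foot-pounds.
Then 46.23 × 0.737562 ≈ 34.10 ft·lbf.

34.10 ft·lbf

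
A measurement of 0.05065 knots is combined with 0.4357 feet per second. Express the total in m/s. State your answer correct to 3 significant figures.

0.05065 kn = 0.0260566 m/s and 0.4357 ft/s = 0.132801 m/s.
0.0260566 + 0.132801 ≈ 0.159 m/s.

0.159 m/s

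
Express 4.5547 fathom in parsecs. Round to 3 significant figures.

2.70 × 10^-16 pc

1 fathom = 5.92674 × 10^-17 parsecs.
So 4.5547 × 5.92674 × 10^-17 ≈ 2.70 × 10^-16 pc.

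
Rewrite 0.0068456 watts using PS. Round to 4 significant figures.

9.307 × 10^-6 PS

1 watt = 0.00135962 PS.
0.0068456 × 0.00135962 ≈ 9.307 × 10^-6 PS.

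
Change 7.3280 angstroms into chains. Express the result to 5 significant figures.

1 angstrom = 4.97097e-12 chain.
7.3280 × 4.97097e-12 ≈ 3.6427e-11 chain.

3.6427e-11 chains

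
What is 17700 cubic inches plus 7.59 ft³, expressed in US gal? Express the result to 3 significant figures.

17700 in³ = 76.6234 US gal and 7.59 ft³ = 56.7771 US gal.
76.6234 + 56.7771 ≈ 133 US gal.

133 US gal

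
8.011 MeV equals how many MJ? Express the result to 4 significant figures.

1 MeV = 1.60218 × 10^-19 MJ.
Thus 8.011 × 1.60218 × 10^-19 ≈ 1.284 × 10^-18 MJ.

1.284 × 10^-18 MJ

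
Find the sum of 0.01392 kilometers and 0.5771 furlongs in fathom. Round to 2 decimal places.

71.09 fathom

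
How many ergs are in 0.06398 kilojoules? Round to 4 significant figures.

1 kilojoule = 1.00000e+10 erg.
Then 0.06398 × 1.00000e+10 ≈ 6.398e+8 erg.

6.398e+8 ergs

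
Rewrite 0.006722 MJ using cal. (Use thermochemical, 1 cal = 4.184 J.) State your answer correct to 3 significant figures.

1610 cal

1 megajoule = 239006 cal.
Thus 0.006722 × 239006 ≈ 1610 cal.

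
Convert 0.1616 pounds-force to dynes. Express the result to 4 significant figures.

71880 dyn

1 pound-force = 444822 dyn.
Thus 0.1616 × 444822 ≈ 71880 dyn.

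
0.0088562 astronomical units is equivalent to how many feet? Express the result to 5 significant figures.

1 au = 4.90807e+11 feet.
Thus 0.0088562 × 4.90807e+11 ≈ 4.3467e+9 ft.

4.3467e+9 ft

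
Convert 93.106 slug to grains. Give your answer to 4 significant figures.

2.097e+7 grains

1 slug = 225218 gr.
Then 93.106 × 225218 ≈ 2.097e+7 gr.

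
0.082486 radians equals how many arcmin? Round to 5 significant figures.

283.57 arcminutes

1 radian = 3437.75 arcmin.
Thus 0.082486 × 3437.75 ≈ 283.57 arcmin.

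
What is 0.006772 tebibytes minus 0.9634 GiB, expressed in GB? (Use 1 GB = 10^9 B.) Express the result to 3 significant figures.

6.41 GB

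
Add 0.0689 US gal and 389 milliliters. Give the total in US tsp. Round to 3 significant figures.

0.0689 US gal = 52.9152 US tsp and 389 mL = 78.9219 US tsp.
52.9152 + 78.9219 ≈ 132 US tsp.

132 US teaspoons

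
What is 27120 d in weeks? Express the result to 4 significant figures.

3874 wk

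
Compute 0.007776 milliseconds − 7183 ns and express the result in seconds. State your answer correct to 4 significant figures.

5.930 × 10^-7 seconds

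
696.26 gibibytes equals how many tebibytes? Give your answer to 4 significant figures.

0.6799 tebibytes

1 GiB = 0.0009765625 TiB.
So 696.26 × 0.0009765625 ≈ 0.6799 TiB.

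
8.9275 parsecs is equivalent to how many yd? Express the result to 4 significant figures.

1 pc = 3.37454 × 10^16 yards.
Then 8.9275 × 3.37454 × 10^16 ≈ 3.013 × 10^17 yd.

3.013 × 10^17 yards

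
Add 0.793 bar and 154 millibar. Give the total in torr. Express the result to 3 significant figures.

710 torr

0.793 bar = 594.799 torr and 154 mbar = 115.509 torr.
594.799 + 115.509 ≈ 710 torr.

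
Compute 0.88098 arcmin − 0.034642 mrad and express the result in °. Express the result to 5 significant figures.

0.012698 degrees

0.88098 arcmin = 0.0146830 ° and 0.034642 mrad = 0.00198484 °.
0.0146830 − 0.00198484 ≈ 0.012698 °.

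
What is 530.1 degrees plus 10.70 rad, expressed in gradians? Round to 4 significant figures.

1270 grad

530.1 ° = 589.000 grad and 10.70 rad = 681.183 grad.
589.000 + 681.183 ≈ 1270 grad.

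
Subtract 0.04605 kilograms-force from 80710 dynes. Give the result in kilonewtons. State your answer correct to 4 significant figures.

0.0003555 kN

80710 dyn = 0.000807100 kN and 0.04605 kgf = 0.000451596 kN.
0.000807100 − 0.000451596 ≈ 0.0003555 kN.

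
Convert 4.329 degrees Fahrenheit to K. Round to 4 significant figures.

257.8 kelvins

K = (°F + 459.67) × 5/9.
Applying the formula gives 257.8 K.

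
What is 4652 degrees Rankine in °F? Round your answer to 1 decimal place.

4192.3 degrees Fahrenheit

°R = °F + 459.67.
Applying the formula gives 4192.3 °F.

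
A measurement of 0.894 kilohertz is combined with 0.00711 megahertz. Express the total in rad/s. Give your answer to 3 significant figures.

0.894 kHz = 5617.17 rad/s and 0.00711 MHz = 44673.4 rad/s.
5617.17 + 44673.4 ≈ 50300 rad/s.

50300 radians per second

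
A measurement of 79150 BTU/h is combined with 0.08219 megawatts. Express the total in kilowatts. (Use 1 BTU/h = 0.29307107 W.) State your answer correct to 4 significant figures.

105.4 kW

79150 BTU/h = 23.1966 kW and 0.08219 MW = 82.1900 kW.
23.1966 + 82.1900 ≈ 105.4 kW.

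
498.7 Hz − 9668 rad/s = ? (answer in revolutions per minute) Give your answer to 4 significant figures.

-62400 revolutions per minute

498.7 Hz = 29922.0 rpm and 9668 rad/s = 92322.6 rpm.
29922.0 − 92322.6 ≈ -62400 rpm.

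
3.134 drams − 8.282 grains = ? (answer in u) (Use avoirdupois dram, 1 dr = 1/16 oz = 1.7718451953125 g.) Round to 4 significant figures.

3.134 dr = 3.34407e+24 u and 8.282 gr = 3.23187e+23 u.
3.34407e+24 − 3.23187e+23 ≈ 3.021e+24 u.

3.021e+24 atomic mass units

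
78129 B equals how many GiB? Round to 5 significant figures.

7.2763e-5 GiB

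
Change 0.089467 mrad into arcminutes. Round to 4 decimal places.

0.3076 arcmin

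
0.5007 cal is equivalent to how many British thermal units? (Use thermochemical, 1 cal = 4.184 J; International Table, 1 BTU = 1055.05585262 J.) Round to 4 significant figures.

1 cal = 0.00396567 BTU.
Thus 0.5007 × 0.00396567 ≈ 0.001986 BTU.

0.001986 BTU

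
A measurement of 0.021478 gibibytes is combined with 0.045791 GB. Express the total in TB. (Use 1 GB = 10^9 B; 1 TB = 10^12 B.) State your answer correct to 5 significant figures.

6.8853 × 10^-5 terabytes

0.021478 GiB = 2.30618 × 10^-5 TB and 0.045791 GB = 4.57910 × 10^-5 TB.
2.30618 × 10^-5 + 4.57910 × 10^-5 ≈ 6.8853 × 10^-5 TB.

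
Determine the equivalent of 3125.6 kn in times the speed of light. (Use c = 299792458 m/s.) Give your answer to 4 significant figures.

5.364 × 10^-6 times the speed of light

1 knot = 1.71600 × 10^-9 c.
3125.6 × 1.71600 × 10^-9 ≈ 5.364 × 10^-6 c.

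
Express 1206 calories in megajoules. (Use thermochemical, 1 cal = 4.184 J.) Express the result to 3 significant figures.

0.00505 MJ

1 cal = 4.18400 × 10^-6 MJ.
Thus 1206 × 4.18400 × 10^-6 ≈ 0.00505 MJ.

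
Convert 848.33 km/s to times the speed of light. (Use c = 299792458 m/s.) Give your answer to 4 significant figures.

0.002830 times the speed of light

1 kilometer per second = 3.33564 × 10^-6 c.
So 848.33 × 3.33564 × 10^-6 ≈ 0.002830 c.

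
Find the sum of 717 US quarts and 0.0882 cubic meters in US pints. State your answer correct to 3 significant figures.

1620 US pints

717 US qt = 1434.00 US pt and 0.0882 m³ = 186.400 US pt.
1434.00 + 186.400 ≈ 1620 US pt.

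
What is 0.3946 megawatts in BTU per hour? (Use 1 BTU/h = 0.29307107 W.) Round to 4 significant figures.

1 megawatt = 3.41214 × 10^6 BTU/h.
Then 0.3946 × 3.41214 × 10^6 ≈ 1.346 × 10^6 BTU/h.

1.346 × 10^6 BTU per hour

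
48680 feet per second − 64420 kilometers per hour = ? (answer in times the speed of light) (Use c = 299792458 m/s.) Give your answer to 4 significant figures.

-1.020e-5 c

48680 ft/s = 4.94931e-5 c and 64420 km/h = 5.96894e-5 c.
4.94931e-5 − 5.96894e-5 ≈ -1.020e-5 c.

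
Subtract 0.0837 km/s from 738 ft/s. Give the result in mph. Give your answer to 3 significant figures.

316 miles per hour

738 ft/s = 503.182 mph and 0.0837 km/s = 187.232 mph.
503.182 − 187.232 ≈ 316 mph.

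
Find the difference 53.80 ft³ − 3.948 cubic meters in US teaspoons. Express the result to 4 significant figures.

-491900 US teaspoons

53.80 ft³ = 309083 US tsp and 3.948 m³ = 800987 US tsp.
309083 − 800987 ≈ -491900 US tsp.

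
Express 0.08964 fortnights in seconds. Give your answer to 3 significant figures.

108000 s

1 fortnight = 1.20960e+6 seconds.
Thus 0.08964 × 1.20960e+6 ≈ 108000 s.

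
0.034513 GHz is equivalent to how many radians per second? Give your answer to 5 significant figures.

1 GHz = 6.28319 × 10^9 radians per second.
Thus 0.034513 × 6.28319 × 10^9 ≈ 2.1685 × 10^8 rad/s.

2.1685 × 10^8 rad/s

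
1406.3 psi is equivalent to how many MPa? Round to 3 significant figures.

1 pound per square inch = 0.00689476 MPa.
Then 1406.3 × 0.00689476 ≈ 9.70 MPa.

9.70 MPa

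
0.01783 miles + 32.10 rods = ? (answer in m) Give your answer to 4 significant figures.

0.01783 mi = 28.6946 m and 32.10 rod = 161.437 m.
28.6946 + 161.437 ≈ 190.1 m.

190.1 m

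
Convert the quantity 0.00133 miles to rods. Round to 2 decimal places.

1 mi = 320.000 rod.
Thus 0.00133 × 320.000 ≈ 0.43 rod.

0.43 rod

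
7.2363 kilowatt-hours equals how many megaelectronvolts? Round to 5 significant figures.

1 kilowatt-hour = 2.24694e+19 MeV.
7.2363 × 2.24694e+19 ≈ 1.6260e+20 MeV.

1.6260e+20 MeV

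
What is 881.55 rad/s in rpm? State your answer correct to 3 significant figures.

8420 revolutions per minute

1 rad/s = 9.54930 revolutions per minute.
So 881.55 × 9.54930 ≈ 8420 rpm.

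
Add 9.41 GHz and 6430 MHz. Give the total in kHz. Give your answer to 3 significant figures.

1.58e+7 kHz

9.41 GHz = 9.41000e+6 kHz and 6430 MHz = 6.43000e+6 kHz.
9.41000e+6 + 6.43000e+6 ≈ 1.58e+7 kHz.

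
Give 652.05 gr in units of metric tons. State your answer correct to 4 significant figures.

4.225 × 10^-5 t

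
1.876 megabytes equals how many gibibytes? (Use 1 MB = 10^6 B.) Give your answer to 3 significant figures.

0.00175 GiB

1 MB = 0.000931323 gibibytes.
So 1.876 × 0.000931323 ≈ 0.00175 GiB.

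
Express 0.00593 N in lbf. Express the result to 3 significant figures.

0.00133 pounds-force

1 newton = 0.224809 lbf.
Then 0.00593 × 0.224809 ≈ 0.00133 lbf.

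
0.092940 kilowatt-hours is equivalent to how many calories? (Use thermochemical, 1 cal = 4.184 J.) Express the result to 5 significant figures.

1 kilowatt-hour = 860420.7 cal.
Then 0.092940 × 860420.7 ≈ 79967 cal.

79967 cal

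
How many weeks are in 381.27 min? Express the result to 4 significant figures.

0.03782 weeks

1 minute = 9.92063 × 10^-5 wk.
So 381.27 × 9.92063 × 10^-5 ≈ 0.03782 wk.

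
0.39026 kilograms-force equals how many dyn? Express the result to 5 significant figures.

382710 dyn

1 kgf = 980665 dynes.
Thus 0.39026 × 980665 ≈ 382710 dyn.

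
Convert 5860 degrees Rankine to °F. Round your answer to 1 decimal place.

5400.3 °F

°R = °F + 459.67.
Applying the formula gives 5400.3 °F.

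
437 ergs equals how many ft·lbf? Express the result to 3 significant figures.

3.22e-5 foot-pounds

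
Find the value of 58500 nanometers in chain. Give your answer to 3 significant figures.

1 nanometer = 4.97097 × 10^-11 chain.
Then 58500 × 4.97097 × 10^-11 ≈ 2.91 × 10^-6 chain.

2.91 × 10^-6 chains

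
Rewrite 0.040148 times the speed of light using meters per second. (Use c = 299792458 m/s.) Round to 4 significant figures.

1.204e+7 m/s

1 c = 2.99792e+8 m/s.
Thus 0.040148 × 2.99792e+8 ≈ 1.204e+7 m/s.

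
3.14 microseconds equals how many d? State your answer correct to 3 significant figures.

3.63 × 10^-11 days

1 μs = 1.15741 × 10^-11 d.
Then 3.14 × 1.15741 × 10^-11 ≈ 3.63 × 10^-11 d.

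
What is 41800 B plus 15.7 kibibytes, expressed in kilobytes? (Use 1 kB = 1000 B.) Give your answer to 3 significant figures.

57.9 kB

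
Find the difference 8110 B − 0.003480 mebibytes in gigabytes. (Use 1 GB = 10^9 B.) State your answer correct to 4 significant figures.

8110 B = 8.11000e-6 GB and 0.003480 MiB = 3.64904e-6 GB.
8.11000e-6 − 3.64904e-6 ≈ 4.461e-6 GB.

4.461e-6 gigabytes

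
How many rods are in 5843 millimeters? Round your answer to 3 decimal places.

1 mm = 0.000198839 rod.
Then 5843 × 0.000198839 ≈ 1.162 rod.

1.162 rods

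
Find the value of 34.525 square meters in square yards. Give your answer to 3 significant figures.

41.3 yd²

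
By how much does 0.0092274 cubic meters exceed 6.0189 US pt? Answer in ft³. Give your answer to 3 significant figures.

0.225 ft³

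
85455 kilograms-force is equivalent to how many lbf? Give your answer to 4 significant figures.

1 kgf = 2.20462 lbf.
Thus 85455 × 2.20462 ≈ 188400 lbf.

188400 lbf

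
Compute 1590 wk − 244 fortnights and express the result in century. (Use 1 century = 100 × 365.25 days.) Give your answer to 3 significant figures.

0.211 centuries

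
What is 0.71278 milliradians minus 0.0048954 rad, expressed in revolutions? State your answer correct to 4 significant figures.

-0.0006657 revolutions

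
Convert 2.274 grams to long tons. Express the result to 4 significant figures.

2.238e-6 long tons

1 gram = 9.84207e-7 long tons.
2.274 × 9.84207e-7 ≈ 2.238e-6 long ton.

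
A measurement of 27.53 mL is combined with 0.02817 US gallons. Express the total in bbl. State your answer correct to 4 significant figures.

0.0008439 bbl

27.53 mL = 0.000173158 bbl and 0.02817 US gal = 0.000670714 bbl.
0.000173158 + 0.000670714 ≈ 0.0008439 bbl.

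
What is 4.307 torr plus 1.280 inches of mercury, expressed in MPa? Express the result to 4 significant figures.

4.307 torr = 0.000574219 MPa and 1.280 inHg = 0.00433458 MPa.
0.000574219 + 0.00433458 ≈ 0.004909 MPa.

0.004909 megapascals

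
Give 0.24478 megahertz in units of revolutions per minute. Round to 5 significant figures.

1.4687 × 10^7 revolutions per minute

1 MHz = 6.00000 × 10^7 revolutions per minute.
Then 0.24478 × 6.00000 × 10^7 ≈ 1.4687 × 10^7 rpm.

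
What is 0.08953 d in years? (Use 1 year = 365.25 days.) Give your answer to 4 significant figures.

0.0002451 years

1 day = 0.00273785 yr.
Thus 0.08953 × 0.00273785 ≈ 0.0002451 yr.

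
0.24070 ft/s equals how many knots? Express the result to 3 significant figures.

0.143 kn

1 foot per second = 0.592484 kn.
Thus 0.24070 × 0.592484 ≈ 0.143 kn.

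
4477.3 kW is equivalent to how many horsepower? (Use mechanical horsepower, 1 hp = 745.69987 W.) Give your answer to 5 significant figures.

1 kilowatt = 1.341022 hp.
Thus 4477.3 × 1.341022 ≈ 6004.2 hp.

6004.2 hp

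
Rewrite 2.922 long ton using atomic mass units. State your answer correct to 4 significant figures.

1.788 × 10^30 u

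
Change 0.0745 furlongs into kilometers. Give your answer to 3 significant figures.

1 furlong = 0.201168 kilometers.
0.0745 × 0.201168 ≈ 0.0150 km.

0.0150 km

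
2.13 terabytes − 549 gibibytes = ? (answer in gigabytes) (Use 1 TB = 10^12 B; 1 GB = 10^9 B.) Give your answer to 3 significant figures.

1540 GB

2.13 TB = 2130.00 GB and 549 GiB = 589.484 GB.
2130.00 − 589.484 ≈ 1540 GB.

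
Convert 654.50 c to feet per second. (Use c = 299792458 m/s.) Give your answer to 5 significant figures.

1 c = 9.83571e+8 ft/s.
Then 654.50 × 9.83571e+8 ≈ 6.4375e+11 ft/s.

6.4375e+11 feet per second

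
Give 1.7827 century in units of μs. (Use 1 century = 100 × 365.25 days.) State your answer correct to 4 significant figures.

5.626 × 10^15 μs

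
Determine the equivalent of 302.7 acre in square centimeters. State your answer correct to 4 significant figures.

1 acre = 4.04686e+7 square centimeters.
So 302.7 × 4.04686e+7 ≈ 1.225e+10 cm².

1.225e+10 square centimeters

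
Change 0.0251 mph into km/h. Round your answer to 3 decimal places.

1 mile per hour = 1.60934 km/h.
So 0.0251 × 1.60934 ≈ 0.040 km/h.

0.040 km/h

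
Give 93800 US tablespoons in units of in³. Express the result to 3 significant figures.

1 US tablespoon = 0.902344 cubic inches.
Then 93800 × 0.902344 ≈ 84600 in³.

84600 in³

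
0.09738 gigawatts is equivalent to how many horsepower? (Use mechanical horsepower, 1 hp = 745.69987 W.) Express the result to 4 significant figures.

1 GW = 1.34102e+6 hp.
So 0.09738 × 1.34102e+6 ≈ 130600 hp.

130600 horsepower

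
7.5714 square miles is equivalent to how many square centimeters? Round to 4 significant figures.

1 square mile = 2.58999 × 10^10 square centimeters.
Then 7.5714 × 2.58999 × 10^10 ≈ 1.961 × 10^11 cm².

1.961 × 10^11 cm²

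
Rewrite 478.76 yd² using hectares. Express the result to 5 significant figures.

0.040030 ha

1 yd² = 8.36127 × 10^-5 ha.
So 478.76 × 8.36127 × 10^-5 ≈ 0.040030 ha.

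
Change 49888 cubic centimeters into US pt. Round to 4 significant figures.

1 cubic centimeter = 0.00211338 US pints.
Then 49888 × 0.00211338 ≈ 105.4 US pt.

105.4 US pints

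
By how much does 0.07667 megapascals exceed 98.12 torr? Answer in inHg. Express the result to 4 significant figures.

18.78 inches of mercury

0.07667 MPa = 22.6406 inHg and 98.12 torr = 3.86299 inHg.
22.6406 − 3.86299 ≈ 18.78 inHg.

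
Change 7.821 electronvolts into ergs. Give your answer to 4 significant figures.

1 electronvolt = 1.60218e-12 erg.
So 7.821 × 1.60218e-12 ≈ 1.253e-11 erg.

1.253e-11 erg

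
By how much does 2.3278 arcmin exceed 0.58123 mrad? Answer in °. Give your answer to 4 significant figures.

2.3278 arcmin = 0.0387967 ° and 0.58123 mrad = 0.0333020 °.
0.0387967 − 0.0333020 ≈ 0.005495 °.

0.005495 °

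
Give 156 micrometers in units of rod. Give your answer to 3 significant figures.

3.10 × 10^-5 rods

1 micrometer = 1.98839 × 10^-7 rods.
156 × 1.98839 × 10^-7 ≈ 3.10 × 10^-5 rod.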